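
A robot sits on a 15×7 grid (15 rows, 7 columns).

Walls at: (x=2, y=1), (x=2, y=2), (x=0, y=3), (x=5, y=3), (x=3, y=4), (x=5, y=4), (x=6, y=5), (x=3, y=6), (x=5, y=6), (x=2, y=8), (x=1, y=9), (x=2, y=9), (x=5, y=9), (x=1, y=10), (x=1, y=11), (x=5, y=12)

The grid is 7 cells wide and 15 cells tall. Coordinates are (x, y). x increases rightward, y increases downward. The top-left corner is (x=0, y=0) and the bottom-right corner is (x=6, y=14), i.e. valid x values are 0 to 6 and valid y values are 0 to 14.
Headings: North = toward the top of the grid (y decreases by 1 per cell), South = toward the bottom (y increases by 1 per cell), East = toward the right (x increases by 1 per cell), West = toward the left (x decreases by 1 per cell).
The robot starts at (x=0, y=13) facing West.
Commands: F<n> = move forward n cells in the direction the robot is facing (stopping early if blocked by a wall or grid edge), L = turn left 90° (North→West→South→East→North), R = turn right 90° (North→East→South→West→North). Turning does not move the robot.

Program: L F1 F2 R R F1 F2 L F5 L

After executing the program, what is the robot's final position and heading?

Start: (x=0, y=13), facing West
  L: turn left, now facing South
  F1: move forward 1, now at (x=0, y=14)
  F2: move forward 0/2 (blocked), now at (x=0, y=14)
  R: turn right, now facing West
  R: turn right, now facing North
  F1: move forward 1, now at (x=0, y=13)
  F2: move forward 2, now at (x=0, y=11)
  L: turn left, now facing West
  F5: move forward 0/5 (blocked), now at (x=0, y=11)
  L: turn left, now facing South
Final: (x=0, y=11), facing South

Answer: Final position: (x=0, y=11), facing South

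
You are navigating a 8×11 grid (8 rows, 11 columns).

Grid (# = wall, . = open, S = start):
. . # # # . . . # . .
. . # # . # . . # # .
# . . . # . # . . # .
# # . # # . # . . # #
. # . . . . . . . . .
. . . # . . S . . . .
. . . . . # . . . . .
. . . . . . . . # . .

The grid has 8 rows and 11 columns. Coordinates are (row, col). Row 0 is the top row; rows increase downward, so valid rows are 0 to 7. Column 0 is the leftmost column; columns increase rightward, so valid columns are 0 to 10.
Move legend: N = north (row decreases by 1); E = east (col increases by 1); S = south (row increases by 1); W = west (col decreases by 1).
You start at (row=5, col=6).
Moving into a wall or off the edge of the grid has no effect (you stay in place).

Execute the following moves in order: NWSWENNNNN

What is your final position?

Start: (row=5, col=6)
  N (north): (row=5, col=6) -> (row=4, col=6)
  W (west): (row=4, col=6) -> (row=4, col=5)
  S (south): (row=4, col=5) -> (row=5, col=5)
  W (west): (row=5, col=5) -> (row=5, col=4)
  E (east): (row=5, col=4) -> (row=5, col=5)
  N (north): (row=5, col=5) -> (row=4, col=5)
  N (north): (row=4, col=5) -> (row=3, col=5)
  N (north): (row=3, col=5) -> (row=2, col=5)
  N (north): blocked, stay at (row=2, col=5)
  N (north): blocked, stay at (row=2, col=5)
Final: (row=2, col=5)

Answer: Final position: (row=2, col=5)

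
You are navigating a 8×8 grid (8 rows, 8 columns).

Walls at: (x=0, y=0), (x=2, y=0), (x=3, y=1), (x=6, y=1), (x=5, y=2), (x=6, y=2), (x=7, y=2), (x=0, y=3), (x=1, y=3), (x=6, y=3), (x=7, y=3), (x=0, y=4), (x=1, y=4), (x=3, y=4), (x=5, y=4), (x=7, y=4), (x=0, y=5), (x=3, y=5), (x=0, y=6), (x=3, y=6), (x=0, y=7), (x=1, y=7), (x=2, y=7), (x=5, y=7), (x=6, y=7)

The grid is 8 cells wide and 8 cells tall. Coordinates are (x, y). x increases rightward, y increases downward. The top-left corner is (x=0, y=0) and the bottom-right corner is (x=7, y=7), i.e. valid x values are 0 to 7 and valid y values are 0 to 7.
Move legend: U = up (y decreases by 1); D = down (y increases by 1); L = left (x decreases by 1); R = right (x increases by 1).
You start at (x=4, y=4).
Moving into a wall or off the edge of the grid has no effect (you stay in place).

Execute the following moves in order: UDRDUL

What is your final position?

Answer: Final position: (x=4, y=4)

Derivation:
Start: (x=4, y=4)
  U (up): (x=4, y=4) -> (x=4, y=3)
  D (down): (x=4, y=3) -> (x=4, y=4)
  R (right): blocked, stay at (x=4, y=4)
  D (down): (x=4, y=4) -> (x=4, y=5)
  U (up): (x=4, y=5) -> (x=4, y=4)
  L (left): blocked, stay at (x=4, y=4)
Final: (x=4, y=4)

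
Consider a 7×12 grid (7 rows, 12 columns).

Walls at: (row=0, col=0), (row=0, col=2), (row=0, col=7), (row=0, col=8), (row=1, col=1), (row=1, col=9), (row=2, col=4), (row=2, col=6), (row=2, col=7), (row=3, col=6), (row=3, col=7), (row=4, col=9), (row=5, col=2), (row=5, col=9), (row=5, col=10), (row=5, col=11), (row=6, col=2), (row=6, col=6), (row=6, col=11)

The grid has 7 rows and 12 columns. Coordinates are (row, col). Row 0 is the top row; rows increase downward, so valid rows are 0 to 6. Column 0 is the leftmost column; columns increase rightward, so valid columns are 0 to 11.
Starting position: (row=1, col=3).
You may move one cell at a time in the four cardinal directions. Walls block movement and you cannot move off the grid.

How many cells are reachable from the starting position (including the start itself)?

Answer: Reachable cells: 64

Derivation:
BFS flood-fill from (row=1, col=3):
  Distance 0: (row=1, col=3)
  Distance 1: (row=0, col=3), (row=1, col=2), (row=1, col=4), (row=2, col=3)
  Distance 2: (row=0, col=4), (row=1, col=5), (row=2, col=2), (row=3, col=3)
  Distance 3: (row=0, col=5), (row=1, col=6), (row=2, col=1), (row=2, col=5), (row=3, col=2), (row=3, col=4), (row=4, col=3)
  Distance 4: (row=0, col=6), (row=1, col=7), (row=2, col=0), (row=3, col=1), (row=3, col=5), (row=4, col=2), (row=4, col=4), (row=5, col=3)
  Distance 5: (row=1, col=0), (row=1, col=8), (row=3, col=0), (row=4, col=1), (row=4, col=5), (row=5, col=4), (row=6, col=3)
  Distance 6: (row=2, col=8), (row=4, col=0), (row=4, col=6), (row=5, col=1), (row=5, col=5), (row=6, col=4)
  Distance 7: (row=2, col=9), (row=3, col=8), (row=4, col=7), (row=5, col=0), (row=5, col=6), (row=6, col=1), (row=6, col=5)
  Distance 8: (row=2, col=10), (row=3, col=9), (row=4, col=8), (row=5, col=7), (row=6, col=0)
  Distance 9: (row=1, col=10), (row=2, col=11), (row=3, col=10), (row=5, col=8), (row=6, col=7)
  Distance 10: (row=0, col=10), (row=1, col=11), (row=3, col=11), (row=4, col=10), (row=6, col=8)
  Distance 11: (row=0, col=9), (row=0, col=11), (row=4, col=11), (row=6, col=9)
  Distance 12: (row=6, col=10)
Total reachable: 64 (grid has 65 open cells total)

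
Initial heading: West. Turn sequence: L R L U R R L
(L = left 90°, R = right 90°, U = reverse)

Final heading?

Answer: Final heading: East

Derivation:
Start: West
  L (left (90° counter-clockwise)) -> South
  R (right (90° clockwise)) -> West
  L (left (90° counter-clockwise)) -> South
  U (U-turn (180°)) -> North
  R (right (90° clockwise)) -> East
  R (right (90° clockwise)) -> South
  L (left (90° counter-clockwise)) -> East
Final: East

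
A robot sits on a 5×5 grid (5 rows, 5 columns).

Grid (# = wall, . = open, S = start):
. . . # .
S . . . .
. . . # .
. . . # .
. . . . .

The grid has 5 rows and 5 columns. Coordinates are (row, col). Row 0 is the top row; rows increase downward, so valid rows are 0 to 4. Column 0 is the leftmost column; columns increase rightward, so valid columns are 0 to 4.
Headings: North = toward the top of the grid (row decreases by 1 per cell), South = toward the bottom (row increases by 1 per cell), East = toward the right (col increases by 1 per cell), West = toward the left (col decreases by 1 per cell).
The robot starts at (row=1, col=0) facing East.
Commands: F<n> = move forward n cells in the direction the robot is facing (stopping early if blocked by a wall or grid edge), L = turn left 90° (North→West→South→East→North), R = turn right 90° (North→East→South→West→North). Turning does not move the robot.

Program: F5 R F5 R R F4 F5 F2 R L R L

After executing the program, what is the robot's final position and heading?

Start: (row=1, col=0), facing East
  F5: move forward 4/5 (blocked), now at (row=1, col=4)
  R: turn right, now facing South
  F5: move forward 3/5 (blocked), now at (row=4, col=4)
  R: turn right, now facing West
  R: turn right, now facing North
  F4: move forward 4, now at (row=0, col=4)
  F5: move forward 0/5 (blocked), now at (row=0, col=4)
  F2: move forward 0/2 (blocked), now at (row=0, col=4)
  R: turn right, now facing East
  L: turn left, now facing North
  R: turn right, now facing East
  L: turn left, now facing North
Final: (row=0, col=4), facing North

Answer: Final position: (row=0, col=4), facing North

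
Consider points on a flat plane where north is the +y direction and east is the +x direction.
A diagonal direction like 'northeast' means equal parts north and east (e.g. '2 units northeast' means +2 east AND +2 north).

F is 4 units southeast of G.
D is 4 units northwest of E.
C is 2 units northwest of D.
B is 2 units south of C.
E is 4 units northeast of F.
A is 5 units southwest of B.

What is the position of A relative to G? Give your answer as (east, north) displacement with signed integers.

Place G at the origin (east=0, north=0).
  F is 4 units southeast of G: delta (east=+4, north=-4); F at (east=4, north=-4).
  E is 4 units northeast of F: delta (east=+4, north=+4); E at (east=8, north=0).
  D is 4 units northwest of E: delta (east=-4, north=+4); D at (east=4, north=4).
  C is 2 units northwest of D: delta (east=-2, north=+2); C at (east=2, north=6).
  B is 2 units south of C: delta (east=+0, north=-2); B at (east=2, north=4).
  A is 5 units southwest of B: delta (east=-5, north=-5); A at (east=-3, north=-1).
Therefore A relative to G: (east=-3, north=-1).

Answer: A is at (east=-3, north=-1) relative to G.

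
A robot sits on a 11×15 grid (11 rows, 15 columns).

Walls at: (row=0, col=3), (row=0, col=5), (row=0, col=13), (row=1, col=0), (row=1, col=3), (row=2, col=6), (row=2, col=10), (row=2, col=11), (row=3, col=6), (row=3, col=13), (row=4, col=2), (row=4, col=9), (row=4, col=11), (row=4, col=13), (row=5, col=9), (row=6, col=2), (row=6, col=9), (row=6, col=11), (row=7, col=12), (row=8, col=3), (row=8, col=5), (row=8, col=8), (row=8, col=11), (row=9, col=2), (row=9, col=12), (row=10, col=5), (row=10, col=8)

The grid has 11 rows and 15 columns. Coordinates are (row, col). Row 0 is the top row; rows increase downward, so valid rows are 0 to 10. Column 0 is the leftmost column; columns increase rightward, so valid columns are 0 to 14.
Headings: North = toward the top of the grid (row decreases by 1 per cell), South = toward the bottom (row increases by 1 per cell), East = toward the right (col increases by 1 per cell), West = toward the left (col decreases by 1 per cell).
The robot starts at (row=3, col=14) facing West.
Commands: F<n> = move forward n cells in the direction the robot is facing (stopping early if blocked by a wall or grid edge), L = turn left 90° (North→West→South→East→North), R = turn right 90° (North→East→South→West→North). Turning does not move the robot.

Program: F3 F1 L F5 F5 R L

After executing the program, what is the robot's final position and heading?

Start: (row=3, col=14), facing West
  F3: move forward 0/3 (blocked), now at (row=3, col=14)
  F1: move forward 0/1 (blocked), now at (row=3, col=14)
  L: turn left, now facing South
  F5: move forward 5, now at (row=8, col=14)
  F5: move forward 2/5 (blocked), now at (row=10, col=14)
  R: turn right, now facing West
  L: turn left, now facing South
Final: (row=10, col=14), facing South

Answer: Final position: (row=10, col=14), facing South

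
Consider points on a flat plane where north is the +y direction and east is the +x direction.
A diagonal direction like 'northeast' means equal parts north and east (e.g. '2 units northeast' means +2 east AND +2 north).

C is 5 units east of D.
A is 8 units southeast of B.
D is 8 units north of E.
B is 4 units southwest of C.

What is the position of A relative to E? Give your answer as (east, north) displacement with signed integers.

Place E at the origin (east=0, north=0).
  D is 8 units north of E: delta (east=+0, north=+8); D at (east=0, north=8).
  C is 5 units east of D: delta (east=+5, north=+0); C at (east=5, north=8).
  B is 4 units southwest of C: delta (east=-4, north=-4); B at (east=1, north=4).
  A is 8 units southeast of B: delta (east=+8, north=-8); A at (east=9, north=-4).
Therefore A relative to E: (east=9, north=-4).

Answer: A is at (east=9, north=-4) relative to E.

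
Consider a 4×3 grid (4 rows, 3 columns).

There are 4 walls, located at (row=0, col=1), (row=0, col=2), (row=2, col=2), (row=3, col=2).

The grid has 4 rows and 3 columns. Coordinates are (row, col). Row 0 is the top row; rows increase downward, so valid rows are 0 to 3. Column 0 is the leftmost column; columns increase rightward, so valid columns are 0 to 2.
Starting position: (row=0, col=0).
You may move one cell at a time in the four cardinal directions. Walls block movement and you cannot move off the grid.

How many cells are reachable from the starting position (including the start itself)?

Answer: Reachable cells: 8

Derivation:
BFS flood-fill from (row=0, col=0):
  Distance 0: (row=0, col=0)
  Distance 1: (row=1, col=0)
  Distance 2: (row=1, col=1), (row=2, col=0)
  Distance 3: (row=1, col=2), (row=2, col=1), (row=3, col=0)
  Distance 4: (row=3, col=1)
Total reachable: 8 (grid has 8 open cells total)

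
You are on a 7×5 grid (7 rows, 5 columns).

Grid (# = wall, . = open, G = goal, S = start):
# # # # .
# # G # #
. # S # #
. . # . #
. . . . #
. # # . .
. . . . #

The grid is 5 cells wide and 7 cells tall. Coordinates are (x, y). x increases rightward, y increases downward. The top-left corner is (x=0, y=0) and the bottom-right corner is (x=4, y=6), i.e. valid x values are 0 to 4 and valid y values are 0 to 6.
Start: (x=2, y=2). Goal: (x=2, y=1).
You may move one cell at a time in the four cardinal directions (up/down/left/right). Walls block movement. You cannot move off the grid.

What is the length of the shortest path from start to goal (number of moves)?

Answer: Shortest path length: 1

Derivation:
BFS from (x=2, y=2) until reaching (x=2, y=1):
  Distance 0: (x=2, y=2)
  Distance 1: (x=2, y=1)  <- goal reached here
One shortest path (1 moves): (x=2, y=2) -> (x=2, y=1)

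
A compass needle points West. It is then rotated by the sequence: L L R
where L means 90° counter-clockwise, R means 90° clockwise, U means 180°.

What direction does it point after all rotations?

Start: West
  L (left (90° counter-clockwise)) -> South
  L (left (90° counter-clockwise)) -> East
  R (right (90° clockwise)) -> South
Final: South

Answer: Final heading: South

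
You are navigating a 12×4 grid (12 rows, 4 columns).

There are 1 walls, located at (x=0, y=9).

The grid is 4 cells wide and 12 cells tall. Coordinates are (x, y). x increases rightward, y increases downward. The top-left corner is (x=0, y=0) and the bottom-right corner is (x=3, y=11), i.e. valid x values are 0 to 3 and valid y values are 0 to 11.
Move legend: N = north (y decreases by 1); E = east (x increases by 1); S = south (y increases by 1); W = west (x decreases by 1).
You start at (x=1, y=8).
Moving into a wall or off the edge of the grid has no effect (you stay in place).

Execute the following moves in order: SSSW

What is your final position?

Answer: Final position: (x=0, y=11)

Derivation:
Start: (x=1, y=8)
  S (south): (x=1, y=8) -> (x=1, y=9)
  S (south): (x=1, y=9) -> (x=1, y=10)
  S (south): (x=1, y=10) -> (x=1, y=11)
  W (west): (x=1, y=11) -> (x=0, y=11)
Final: (x=0, y=11)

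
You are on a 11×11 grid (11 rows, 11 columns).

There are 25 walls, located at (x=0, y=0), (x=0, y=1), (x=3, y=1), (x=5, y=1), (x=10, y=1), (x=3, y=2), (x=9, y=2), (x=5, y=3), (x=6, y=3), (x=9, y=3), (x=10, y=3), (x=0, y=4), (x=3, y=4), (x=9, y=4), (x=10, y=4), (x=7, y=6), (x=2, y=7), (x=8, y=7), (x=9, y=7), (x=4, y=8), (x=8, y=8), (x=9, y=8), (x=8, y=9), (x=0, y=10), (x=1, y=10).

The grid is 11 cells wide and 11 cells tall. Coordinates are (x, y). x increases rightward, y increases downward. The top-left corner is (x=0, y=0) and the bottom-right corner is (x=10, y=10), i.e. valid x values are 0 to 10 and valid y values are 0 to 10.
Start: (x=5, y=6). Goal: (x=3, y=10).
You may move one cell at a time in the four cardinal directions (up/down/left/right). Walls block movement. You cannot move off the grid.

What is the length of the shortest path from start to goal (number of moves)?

Answer: Shortest path length: 6

Derivation:
BFS from (x=5, y=6) until reaching (x=3, y=10):
  Distance 0: (x=5, y=6)
  Distance 1: (x=5, y=5), (x=4, y=6), (x=6, y=6), (x=5, y=7)
  Distance 2: (x=5, y=4), (x=4, y=5), (x=6, y=5), (x=3, y=6), (x=4, y=7), (x=6, y=7), (x=5, y=8)
  Distance 3: (x=4, y=4), (x=6, y=4), (x=3, y=5), (x=7, y=5), (x=2, y=6), (x=3, y=7), (x=7, y=7), (x=6, y=8), (x=5, y=9)
  Distance 4: (x=4, y=3), (x=7, y=4), (x=2, y=5), (x=8, y=5), (x=1, y=6), (x=3, y=8), (x=7, y=8), (x=4, y=9), (x=6, y=9), (x=5, y=10)
  Distance 5: (x=4, y=2), (x=3, y=3), (x=7, y=3), (x=2, y=4), (x=8, y=4), (x=1, y=5), (x=9, y=5), (x=0, y=6), (x=8, y=6), (x=1, y=7), (x=2, y=8), (x=3, y=9), (x=7, y=9), (x=4, y=10), (x=6, y=10)
  Distance 6: (x=4, y=1), (x=5, y=2), (x=7, y=2), (x=2, y=3), (x=8, y=3), (x=1, y=4), (x=0, y=5), (x=10, y=5), (x=9, y=6), (x=0, y=7), (x=1, y=8), (x=2, y=9), (x=3, y=10), (x=7, y=10)  <- goal reached here
One shortest path (6 moves): (x=5, y=6) -> (x=4, y=6) -> (x=3, y=6) -> (x=3, y=7) -> (x=3, y=8) -> (x=3, y=9) -> (x=3, y=10)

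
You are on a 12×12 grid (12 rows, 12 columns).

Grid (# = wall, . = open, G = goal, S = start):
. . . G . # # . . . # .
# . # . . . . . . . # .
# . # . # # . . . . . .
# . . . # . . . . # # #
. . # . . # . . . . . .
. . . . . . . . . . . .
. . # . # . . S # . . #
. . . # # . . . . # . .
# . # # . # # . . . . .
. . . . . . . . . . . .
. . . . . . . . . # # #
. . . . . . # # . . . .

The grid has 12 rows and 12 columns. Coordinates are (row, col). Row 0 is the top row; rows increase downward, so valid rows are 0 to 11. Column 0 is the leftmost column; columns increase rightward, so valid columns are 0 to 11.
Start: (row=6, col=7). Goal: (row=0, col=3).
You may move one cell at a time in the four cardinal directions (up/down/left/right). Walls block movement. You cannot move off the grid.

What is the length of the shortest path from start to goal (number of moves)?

BFS from (row=6, col=7) until reaching (row=0, col=3):
  Distance 0: (row=6, col=7)
  Distance 1: (row=5, col=7), (row=6, col=6), (row=7, col=7)
  Distance 2: (row=4, col=7), (row=5, col=6), (row=5, col=8), (row=6, col=5), (row=7, col=6), (row=7, col=8), (row=8, col=7)
  Distance 3: (row=3, col=7), (row=4, col=6), (row=4, col=8), (row=5, col=5), (row=5, col=9), (row=7, col=5), (row=8, col=8), (row=9, col=7)
  Distance 4: (row=2, col=7), (row=3, col=6), (row=3, col=8), (row=4, col=9), (row=5, col=4), (row=5, col=10), (row=6, col=9), (row=8, col=9), (row=9, col=6), (row=9, col=8), (row=10, col=7)
  Distance 5: (row=1, col=7), (row=2, col=6), (row=2, col=8), (row=3, col=5), (row=4, col=4), (row=4, col=10), (row=5, col=3), (row=5, col=11), (row=6, col=10), (row=8, col=10), (row=9, col=5), (row=9, col=9), (row=10, col=6), (row=10, col=8)
  Distance 6: (row=0, col=7), (row=1, col=6), (row=1, col=8), (row=2, col=9), (row=4, col=3), (row=4, col=11), (row=5, col=2), (row=6, col=3), (row=7, col=10), (row=8, col=11), (row=9, col=4), (row=9, col=10), (row=10, col=5), (row=11, col=8)
  Distance 7: (row=0, col=8), (row=1, col=5), (row=1, col=9), (row=2, col=10), (row=3, col=3), (row=5, col=1), (row=7, col=11), (row=8, col=4), (row=9, col=3), (row=9, col=11), (row=10, col=4), (row=11, col=5), (row=11, col=9)
  Distance 8: (row=0, col=9), (row=1, col=4), (row=2, col=3), (row=2, col=11), (row=3, col=2), (row=4, col=1), (row=5, col=0), (row=6, col=1), (row=9, col=2), (row=10, col=3), (row=11, col=4), (row=11, col=10)
  Distance 9: (row=0, col=4), (row=1, col=3), (row=1, col=11), (row=3, col=1), (row=4, col=0), (row=6, col=0), (row=7, col=1), (row=9, col=1), (row=10, col=2), (row=11, col=3), (row=11, col=11)
  Distance 10: (row=0, col=3), (row=0, col=11), (row=2, col=1), (row=7, col=0), (row=7, col=2), (row=8, col=1), (row=9, col=0), (row=10, col=1), (row=11, col=2)  <- goal reached here
One shortest path (10 moves): (row=6, col=7) -> (row=6, col=6) -> (row=6, col=5) -> (row=5, col=5) -> (row=5, col=4) -> (row=5, col=3) -> (row=4, col=3) -> (row=3, col=3) -> (row=2, col=3) -> (row=1, col=3) -> (row=0, col=3)

Answer: Shortest path length: 10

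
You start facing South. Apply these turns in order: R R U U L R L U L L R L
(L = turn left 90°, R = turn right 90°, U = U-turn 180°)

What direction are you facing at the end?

Answer: Final heading: West

Derivation:
Start: South
  R (right (90° clockwise)) -> West
  R (right (90° clockwise)) -> North
  U (U-turn (180°)) -> South
  U (U-turn (180°)) -> North
  L (left (90° counter-clockwise)) -> West
  R (right (90° clockwise)) -> North
  L (left (90° counter-clockwise)) -> West
  U (U-turn (180°)) -> East
  L (left (90° counter-clockwise)) -> North
  L (left (90° counter-clockwise)) -> West
  R (right (90° clockwise)) -> North
  L (left (90° counter-clockwise)) -> West
Final: West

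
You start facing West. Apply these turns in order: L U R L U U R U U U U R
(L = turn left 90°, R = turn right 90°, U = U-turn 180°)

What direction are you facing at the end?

Start: West
  L (left (90° counter-clockwise)) -> South
  U (U-turn (180°)) -> North
  R (right (90° clockwise)) -> East
  L (left (90° counter-clockwise)) -> North
  U (U-turn (180°)) -> South
  U (U-turn (180°)) -> North
  R (right (90° clockwise)) -> East
  U (U-turn (180°)) -> West
  U (U-turn (180°)) -> East
  U (U-turn (180°)) -> West
  U (U-turn (180°)) -> East
  R (right (90° clockwise)) -> South
Final: South

Answer: Final heading: South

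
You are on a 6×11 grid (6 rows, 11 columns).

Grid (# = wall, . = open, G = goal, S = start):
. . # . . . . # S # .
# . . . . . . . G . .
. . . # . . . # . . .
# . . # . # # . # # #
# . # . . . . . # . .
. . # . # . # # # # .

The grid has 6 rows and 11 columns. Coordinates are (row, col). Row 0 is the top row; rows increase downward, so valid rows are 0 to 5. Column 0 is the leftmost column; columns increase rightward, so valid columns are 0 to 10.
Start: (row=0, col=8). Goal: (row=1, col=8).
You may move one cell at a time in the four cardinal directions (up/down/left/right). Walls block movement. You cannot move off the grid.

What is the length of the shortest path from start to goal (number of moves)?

BFS from (row=0, col=8) until reaching (row=1, col=8):
  Distance 0: (row=0, col=8)
  Distance 1: (row=1, col=8)  <- goal reached here
One shortest path (1 moves): (row=0, col=8) -> (row=1, col=8)

Answer: Shortest path length: 1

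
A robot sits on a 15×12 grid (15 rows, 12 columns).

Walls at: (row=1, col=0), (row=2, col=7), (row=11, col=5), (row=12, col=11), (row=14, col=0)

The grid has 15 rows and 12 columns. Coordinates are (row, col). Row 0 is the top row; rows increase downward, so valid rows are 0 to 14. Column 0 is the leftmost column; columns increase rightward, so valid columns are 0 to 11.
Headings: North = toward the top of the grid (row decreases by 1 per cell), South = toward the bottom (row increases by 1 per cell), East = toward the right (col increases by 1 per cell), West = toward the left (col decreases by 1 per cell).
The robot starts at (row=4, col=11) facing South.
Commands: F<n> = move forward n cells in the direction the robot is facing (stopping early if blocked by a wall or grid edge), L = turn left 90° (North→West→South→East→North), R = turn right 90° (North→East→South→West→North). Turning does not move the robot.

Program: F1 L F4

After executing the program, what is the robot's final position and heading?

Answer: Final position: (row=5, col=11), facing East

Derivation:
Start: (row=4, col=11), facing South
  F1: move forward 1, now at (row=5, col=11)
  L: turn left, now facing East
  F4: move forward 0/4 (blocked), now at (row=5, col=11)
Final: (row=5, col=11), facing East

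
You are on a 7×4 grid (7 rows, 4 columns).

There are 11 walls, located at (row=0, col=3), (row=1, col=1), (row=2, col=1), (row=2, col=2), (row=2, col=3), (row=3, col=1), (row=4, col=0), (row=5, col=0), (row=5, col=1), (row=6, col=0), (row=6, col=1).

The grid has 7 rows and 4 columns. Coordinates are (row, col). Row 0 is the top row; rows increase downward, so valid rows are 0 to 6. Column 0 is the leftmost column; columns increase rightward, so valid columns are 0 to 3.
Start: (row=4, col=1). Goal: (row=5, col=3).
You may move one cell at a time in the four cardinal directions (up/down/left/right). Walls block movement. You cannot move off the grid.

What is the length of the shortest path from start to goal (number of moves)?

Answer: Shortest path length: 3

Derivation:
BFS from (row=4, col=1) until reaching (row=5, col=3):
  Distance 0: (row=4, col=1)
  Distance 1: (row=4, col=2)
  Distance 2: (row=3, col=2), (row=4, col=3), (row=5, col=2)
  Distance 3: (row=3, col=3), (row=5, col=3), (row=6, col=2)  <- goal reached here
One shortest path (3 moves): (row=4, col=1) -> (row=4, col=2) -> (row=4, col=3) -> (row=5, col=3)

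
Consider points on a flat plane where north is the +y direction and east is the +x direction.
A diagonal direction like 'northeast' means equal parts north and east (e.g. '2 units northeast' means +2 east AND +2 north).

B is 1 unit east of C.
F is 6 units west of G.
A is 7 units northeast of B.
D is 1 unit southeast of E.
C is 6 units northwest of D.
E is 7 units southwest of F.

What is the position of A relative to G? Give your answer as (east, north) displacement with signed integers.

Answer: A is at (east=-10, north=5) relative to G.

Derivation:
Place G at the origin (east=0, north=0).
  F is 6 units west of G: delta (east=-6, north=+0); F at (east=-6, north=0).
  E is 7 units southwest of F: delta (east=-7, north=-7); E at (east=-13, north=-7).
  D is 1 unit southeast of E: delta (east=+1, north=-1); D at (east=-12, north=-8).
  C is 6 units northwest of D: delta (east=-6, north=+6); C at (east=-18, north=-2).
  B is 1 unit east of C: delta (east=+1, north=+0); B at (east=-17, north=-2).
  A is 7 units northeast of B: delta (east=+7, north=+7); A at (east=-10, north=5).
Therefore A relative to G: (east=-10, north=5).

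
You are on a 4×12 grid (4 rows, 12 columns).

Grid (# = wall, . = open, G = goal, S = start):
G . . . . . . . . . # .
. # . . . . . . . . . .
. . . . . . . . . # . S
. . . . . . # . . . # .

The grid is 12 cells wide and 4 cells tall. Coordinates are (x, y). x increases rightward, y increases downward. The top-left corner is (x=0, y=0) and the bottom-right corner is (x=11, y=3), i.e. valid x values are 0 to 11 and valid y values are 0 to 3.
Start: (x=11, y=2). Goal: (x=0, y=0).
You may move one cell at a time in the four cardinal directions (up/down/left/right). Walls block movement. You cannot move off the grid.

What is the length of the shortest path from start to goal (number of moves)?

Answer: Shortest path length: 13

Derivation:
BFS from (x=11, y=2) until reaching (x=0, y=0):
  Distance 0: (x=11, y=2)
  Distance 1: (x=11, y=1), (x=10, y=2), (x=11, y=3)
  Distance 2: (x=11, y=0), (x=10, y=1)
  Distance 3: (x=9, y=1)
  Distance 4: (x=9, y=0), (x=8, y=1)
  Distance 5: (x=8, y=0), (x=7, y=1), (x=8, y=2)
  Distance 6: (x=7, y=0), (x=6, y=1), (x=7, y=2), (x=8, y=3)
  Distance 7: (x=6, y=0), (x=5, y=1), (x=6, y=2), (x=7, y=3), (x=9, y=3)
  Distance 8: (x=5, y=0), (x=4, y=1), (x=5, y=2)
  Distance 9: (x=4, y=0), (x=3, y=1), (x=4, y=2), (x=5, y=3)
  Distance 10: (x=3, y=0), (x=2, y=1), (x=3, y=2), (x=4, y=3)
  Distance 11: (x=2, y=0), (x=2, y=2), (x=3, y=3)
  Distance 12: (x=1, y=0), (x=1, y=2), (x=2, y=3)
  Distance 13: (x=0, y=0), (x=0, y=2), (x=1, y=3)  <- goal reached here
One shortest path (13 moves): (x=11, y=2) -> (x=10, y=2) -> (x=10, y=1) -> (x=9, y=1) -> (x=8, y=1) -> (x=7, y=1) -> (x=6, y=1) -> (x=5, y=1) -> (x=4, y=1) -> (x=3, y=1) -> (x=2, y=1) -> (x=2, y=0) -> (x=1, y=0) -> (x=0, y=0)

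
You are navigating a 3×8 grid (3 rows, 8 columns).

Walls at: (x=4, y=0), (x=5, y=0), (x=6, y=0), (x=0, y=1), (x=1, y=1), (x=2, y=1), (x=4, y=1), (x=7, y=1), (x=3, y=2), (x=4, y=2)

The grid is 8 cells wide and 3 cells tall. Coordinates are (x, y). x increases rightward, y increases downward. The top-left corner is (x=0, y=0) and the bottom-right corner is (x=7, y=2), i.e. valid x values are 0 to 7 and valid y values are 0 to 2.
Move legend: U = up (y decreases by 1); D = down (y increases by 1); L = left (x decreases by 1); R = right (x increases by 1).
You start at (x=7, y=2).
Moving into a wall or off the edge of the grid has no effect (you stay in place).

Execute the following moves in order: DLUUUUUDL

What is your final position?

Answer: Final position: (x=5, y=2)

Derivation:
Start: (x=7, y=2)
  D (down): blocked, stay at (x=7, y=2)
  L (left): (x=7, y=2) -> (x=6, y=2)
  U (up): (x=6, y=2) -> (x=6, y=1)
  [×4]U (up): blocked, stay at (x=6, y=1)
  D (down): (x=6, y=1) -> (x=6, y=2)
  L (left): (x=6, y=2) -> (x=5, y=2)
Final: (x=5, y=2)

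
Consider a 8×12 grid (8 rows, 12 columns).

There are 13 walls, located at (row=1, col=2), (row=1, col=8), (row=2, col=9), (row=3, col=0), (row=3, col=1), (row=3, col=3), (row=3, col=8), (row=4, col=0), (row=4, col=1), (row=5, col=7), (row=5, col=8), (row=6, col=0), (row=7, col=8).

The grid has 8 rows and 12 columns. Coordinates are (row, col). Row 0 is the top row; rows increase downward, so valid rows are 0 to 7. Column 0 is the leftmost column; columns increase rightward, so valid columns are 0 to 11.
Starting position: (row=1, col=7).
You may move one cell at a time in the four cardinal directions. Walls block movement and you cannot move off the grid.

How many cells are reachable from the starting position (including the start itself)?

Answer: Reachable cells: 83

Derivation:
BFS flood-fill from (row=1, col=7):
  Distance 0: (row=1, col=7)
  Distance 1: (row=0, col=7), (row=1, col=6), (row=2, col=7)
  Distance 2: (row=0, col=6), (row=0, col=8), (row=1, col=5), (row=2, col=6), (row=2, col=8), (row=3, col=7)
  Distance 3: (row=0, col=5), (row=0, col=9), (row=1, col=4), (row=2, col=5), (row=3, col=6), (row=4, col=7)
  Distance 4: (row=0, col=4), (row=0, col=10), (row=1, col=3), (row=1, col=9), (row=2, col=4), (row=3, col=5), (row=4, col=6), (row=4, col=8)
  Distance 5: (row=0, col=3), (row=0, col=11), (row=1, col=10), (row=2, col=3), (row=3, col=4), (row=4, col=5), (row=4, col=9), (row=5, col=6)
  Distance 6: (row=0, col=2), (row=1, col=11), (row=2, col=2), (row=2, col=10), (row=3, col=9), (row=4, col=4), (row=4, col=10), (row=5, col=5), (row=5, col=9), (row=6, col=6)
  Distance 7: (row=0, col=1), (row=2, col=1), (row=2, col=11), (row=3, col=2), (row=3, col=10), (row=4, col=3), (row=4, col=11), (row=5, col=4), (row=5, col=10), (row=6, col=5), (row=6, col=7), (row=6, col=9), (row=7, col=6)
  Distance 8: (row=0, col=0), (row=1, col=1), (row=2, col=0), (row=3, col=11), (row=4, col=2), (row=5, col=3), (row=5, col=11), (row=6, col=4), (row=6, col=8), (row=6, col=10), (row=7, col=5), (row=7, col=7), (row=7, col=9)
  Distance 9: (row=1, col=0), (row=5, col=2), (row=6, col=3), (row=6, col=11), (row=7, col=4), (row=7, col=10)
  Distance 10: (row=5, col=1), (row=6, col=2), (row=7, col=3), (row=7, col=11)
  Distance 11: (row=5, col=0), (row=6, col=1), (row=7, col=2)
  Distance 12: (row=7, col=1)
  Distance 13: (row=7, col=0)
Total reachable: 83 (grid has 83 open cells total)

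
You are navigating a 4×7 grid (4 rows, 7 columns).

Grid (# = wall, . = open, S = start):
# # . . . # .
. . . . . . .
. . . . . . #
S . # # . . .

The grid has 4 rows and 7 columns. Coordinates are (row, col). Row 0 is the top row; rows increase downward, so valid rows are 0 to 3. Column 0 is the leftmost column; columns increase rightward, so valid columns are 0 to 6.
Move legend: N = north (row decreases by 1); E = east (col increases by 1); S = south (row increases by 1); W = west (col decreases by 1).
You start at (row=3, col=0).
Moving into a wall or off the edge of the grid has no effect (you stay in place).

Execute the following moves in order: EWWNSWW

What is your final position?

Answer: Final position: (row=3, col=0)

Derivation:
Start: (row=3, col=0)
  E (east): (row=3, col=0) -> (row=3, col=1)
  W (west): (row=3, col=1) -> (row=3, col=0)
  W (west): blocked, stay at (row=3, col=0)
  N (north): (row=3, col=0) -> (row=2, col=0)
  S (south): (row=2, col=0) -> (row=3, col=0)
  W (west): blocked, stay at (row=3, col=0)
  W (west): blocked, stay at (row=3, col=0)
Final: (row=3, col=0)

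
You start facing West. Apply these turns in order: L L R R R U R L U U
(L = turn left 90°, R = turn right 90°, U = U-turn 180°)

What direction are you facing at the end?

Answer: Final heading: South

Derivation:
Start: West
  L (left (90° counter-clockwise)) -> South
  L (left (90° counter-clockwise)) -> East
  R (right (90° clockwise)) -> South
  R (right (90° clockwise)) -> West
  R (right (90° clockwise)) -> North
  U (U-turn (180°)) -> South
  R (right (90° clockwise)) -> West
  L (left (90° counter-clockwise)) -> South
  U (U-turn (180°)) -> North
  U (U-turn (180°)) -> South
Final: South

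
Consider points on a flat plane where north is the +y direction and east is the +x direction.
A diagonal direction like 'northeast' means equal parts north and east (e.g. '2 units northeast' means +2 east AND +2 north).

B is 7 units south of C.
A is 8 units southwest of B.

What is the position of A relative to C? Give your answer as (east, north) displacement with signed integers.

Place C at the origin (east=0, north=0).
  B is 7 units south of C: delta (east=+0, north=-7); B at (east=0, north=-7).
  A is 8 units southwest of B: delta (east=-8, north=-8); A at (east=-8, north=-15).
Therefore A relative to C: (east=-8, north=-15).

Answer: A is at (east=-8, north=-15) relative to C.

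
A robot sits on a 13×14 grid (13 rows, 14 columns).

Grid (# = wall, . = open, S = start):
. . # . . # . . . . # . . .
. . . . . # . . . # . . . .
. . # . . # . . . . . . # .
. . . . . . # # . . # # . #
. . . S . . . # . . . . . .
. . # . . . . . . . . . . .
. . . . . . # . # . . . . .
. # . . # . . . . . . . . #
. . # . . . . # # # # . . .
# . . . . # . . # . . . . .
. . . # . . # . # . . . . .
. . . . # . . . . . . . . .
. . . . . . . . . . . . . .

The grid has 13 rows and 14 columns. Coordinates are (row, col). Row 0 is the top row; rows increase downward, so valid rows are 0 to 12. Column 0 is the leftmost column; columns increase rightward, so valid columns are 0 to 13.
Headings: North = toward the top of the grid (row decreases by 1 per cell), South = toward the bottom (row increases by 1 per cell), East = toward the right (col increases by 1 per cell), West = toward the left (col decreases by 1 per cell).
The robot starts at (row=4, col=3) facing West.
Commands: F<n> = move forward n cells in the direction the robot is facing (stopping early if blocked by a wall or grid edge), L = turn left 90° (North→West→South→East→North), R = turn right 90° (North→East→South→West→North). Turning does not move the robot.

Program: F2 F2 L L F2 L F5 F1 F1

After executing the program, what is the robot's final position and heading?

Answer: Final position: (row=3, col=2), facing North

Derivation:
Start: (row=4, col=3), facing West
  F2: move forward 2, now at (row=4, col=1)
  F2: move forward 1/2 (blocked), now at (row=4, col=0)
  L: turn left, now facing South
  L: turn left, now facing East
  F2: move forward 2, now at (row=4, col=2)
  L: turn left, now facing North
  F5: move forward 1/5 (blocked), now at (row=3, col=2)
  F1: move forward 0/1 (blocked), now at (row=3, col=2)
  F1: move forward 0/1 (blocked), now at (row=3, col=2)
Final: (row=3, col=2), facing North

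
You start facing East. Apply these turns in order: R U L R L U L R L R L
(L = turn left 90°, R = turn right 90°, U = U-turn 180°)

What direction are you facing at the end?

Start: East
  R (right (90° clockwise)) -> South
  U (U-turn (180°)) -> North
  L (left (90° counter-clockwise)) -> West
  R (right (90° clockwise)) -> North
  L (left (90° counter-clockwise)) -> West
  U (U-turn (180°)) -> East
  L (left (90° counter-clockwise)) -> North
  R (right (90° clockwise)) -> East
  L (left (90° counter-clockwise)) -> North
  R (right (90° clockwise)) -> East
  L (left (90° counter-clockwise)) -> North
Final: North

Answer: Final heading: North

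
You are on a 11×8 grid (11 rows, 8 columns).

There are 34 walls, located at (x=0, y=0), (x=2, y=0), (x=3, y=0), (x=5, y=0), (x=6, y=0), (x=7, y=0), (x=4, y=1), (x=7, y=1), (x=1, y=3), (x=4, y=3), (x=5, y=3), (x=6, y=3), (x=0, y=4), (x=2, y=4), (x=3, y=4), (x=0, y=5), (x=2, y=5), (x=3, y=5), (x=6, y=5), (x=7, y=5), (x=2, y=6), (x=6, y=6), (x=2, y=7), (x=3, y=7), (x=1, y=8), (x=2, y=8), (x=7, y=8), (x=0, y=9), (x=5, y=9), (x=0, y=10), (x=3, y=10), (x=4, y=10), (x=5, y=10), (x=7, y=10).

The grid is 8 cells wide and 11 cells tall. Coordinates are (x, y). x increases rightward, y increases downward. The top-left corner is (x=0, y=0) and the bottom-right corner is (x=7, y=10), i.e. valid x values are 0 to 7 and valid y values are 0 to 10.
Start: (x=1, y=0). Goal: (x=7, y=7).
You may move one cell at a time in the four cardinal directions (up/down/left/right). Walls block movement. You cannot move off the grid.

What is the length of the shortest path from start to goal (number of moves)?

Answer: Shortest path length: 17

Derivation:
BFS from (x=1, y=0) until reaching (x=7, y=7):
  Distance 0: (x=1, y=0)
  Distance 1: (x=1, y=1)
  Distance 2: (x=0, y=1), (x=2, y=1), (x=1, y=2)
  Distance 3: (x=3, y=1), (x=0, y=2), (x=2, y=2)
  Distance 4: (x=3, y=2), (x=0, y=3), (x=2, y=3)
  Distance 5: (x=4, y=2), (x=3, y=3)
  Distance 6: (x=5, y=2)
  Distance 7: (x=5, y=1), (x=6, y=2)
  Distance 8: (x=6, y=1), (x=7, y=2)
  Distance 9: (x=7, y=3)
  Distance 10: (x=7, y=4)
  Distance 11: (x=6, y=4)
  Distance 12: (x=5, y=4)
  Distance 13: (x=4, y=4), (x=5, y=5)
  Distance 14: (x=4, y=5), (x=5, y=6)
  Distance 15: (x=4, y=6), (x=5, y=7)
  Distance 16: (x=3, y=6), (x=4, y=7), (x=6, y=7), (x=5, y=8)
  Distance 17: (x=7, y=7), (x=4, y=8), (x=6, y=8)  <- goal reached here
One shortest path (17 moves): (x=1, y=0) -> (x=1, y=1) -> (x=2, y=1) -> (x=3, y=1) -> (x=3, y=2) -> (x=4, y=2) -> (x=5, y=2) -> (x=6, y=2) -> (x=7, y=2) -> (x=7, y=3) -> (x=7, y=4) -> (x=6, y=4) -> (x=5, y=4) -> (x=5, y=5) -> (x=5, y=6) -> (x=5, y=7) -> (x=6, y=7) -> (x=7, y=7)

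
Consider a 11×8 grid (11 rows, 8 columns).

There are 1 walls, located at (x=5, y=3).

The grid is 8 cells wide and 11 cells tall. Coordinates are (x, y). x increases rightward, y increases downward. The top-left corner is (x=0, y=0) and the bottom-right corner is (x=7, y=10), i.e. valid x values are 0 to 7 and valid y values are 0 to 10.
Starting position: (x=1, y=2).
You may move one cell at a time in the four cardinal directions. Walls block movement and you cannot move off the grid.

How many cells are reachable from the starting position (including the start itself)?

Answer: Reachable cells: 87

Derivation:
BFS flood-fill from (x=1, y=2):
  Distance 0: (x=1, y=2)
  Distance 1: (x=1, y=1), (x=0, y=2), (x=2, y=2), (x=1, y=3)
  Distance 2: (x=1, y=0), (x=0, y=1), (x=2, y=1), (x=3, y=2), (x=0, y=3), (x=2, y=3), (x=1, y=4)
  Distance 3: (x=0, y=0), (x=2, y=0), (x=3, y=1), (x=4, y=2), (x=3, y=3), (x=0, y=4), (x=2, y=4), (x=1, y=5)
  Distance 4: (x=3, y=0), (x=4, y=1), (x=5, y=2), (x=4, y=3), (x=3, y=4), (x=0, y=5), (x=2, y=5), (x=1, y=6)
  Distance 5: (x=4, y=0), (x=5, y=1), (x=6, y=2), (x=4, y=4), (x=3, y=5), (x=0, y=6), (x=2, y=6), (x=1, y=7)
  Distance 6: (x=5, y=0), (x=6, y=1), (x=7, y=2), (x=6, y=3), (x=5, y=4), (x=4, y=5), (x=3, y=6), (x=0, y=7), (x=2, y=7), (x=1, y=8)
  Distance 7: (x=6, y=0), (x=7, y=1), (x=7, y=3), (x=6, y=4), (x=5, y=5), (x=4, y=6), (x=3, y=7), (x=0, y=8), (x=2, y=8), (x=1, y=9)
  Distance 8: (x=7, y=0), (x=7, y=4), (x=6, y=5), (x=5, y=6), (x=4, y=7), (x=3, y=8), (x=0, y=9), (x=2, y=9), (x=1, y=10)
  Distance 9: (x=7, y=5), (x=6, y=6), (x=5, y=7), (x=4, y=8), (x=3, y=9), (x=0, y=10), (x=2, y=10)
  Distance 10: (x=7, y=6), (x=6, y=7), (x=5, y=8), (x=4, y=9), (x=3, y=10)
  Distance 11: (x=7, y=7), (x=6, y=8), (x=5, y=9), (x=4, y=10)
  Distance 12: (x=7, y=8), (x=6, y=9), (x=5, y=10)
  Distance 13: (x=7, y=9), (x=6, y=10)
  Distance 14: (x=7, y=10)
Total reachable: 87 (grid has 87 open cells total)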